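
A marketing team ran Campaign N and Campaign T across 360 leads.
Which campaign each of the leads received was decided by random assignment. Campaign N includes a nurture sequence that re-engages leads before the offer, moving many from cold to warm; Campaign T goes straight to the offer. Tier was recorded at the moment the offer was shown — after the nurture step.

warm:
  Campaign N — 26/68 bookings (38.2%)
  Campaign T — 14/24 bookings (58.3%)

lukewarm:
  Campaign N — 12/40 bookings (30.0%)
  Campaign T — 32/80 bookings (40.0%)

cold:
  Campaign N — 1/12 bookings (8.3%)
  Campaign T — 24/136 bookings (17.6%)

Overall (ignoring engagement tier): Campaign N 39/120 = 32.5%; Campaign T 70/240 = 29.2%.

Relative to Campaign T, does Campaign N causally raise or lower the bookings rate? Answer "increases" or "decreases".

The engagement tier-specific comparison favours Campaign T throughout, but the pooled figures favour Campaign N. The question is whether to condition on engagement tier.
Stratifying would compare campaigns among leads the campaigns themselves sorted into engagement tier groups — a form of selection on an intermediate. The unconditioned pooled rates give the total causal effect.
Pooled: Campaign N 32.5% vs Campaign T 29.2%; Campaign N is higher overall.

increases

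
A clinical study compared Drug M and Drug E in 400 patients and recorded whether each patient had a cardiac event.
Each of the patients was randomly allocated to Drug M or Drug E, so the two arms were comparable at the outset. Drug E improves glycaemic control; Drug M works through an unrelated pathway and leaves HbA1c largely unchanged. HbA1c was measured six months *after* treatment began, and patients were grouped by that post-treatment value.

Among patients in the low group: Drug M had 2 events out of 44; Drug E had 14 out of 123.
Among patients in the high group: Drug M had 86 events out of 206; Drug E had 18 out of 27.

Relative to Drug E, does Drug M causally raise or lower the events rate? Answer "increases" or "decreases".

HbA1c here is a post-treatment variable shaped by the drug; conditioning on it would introduce bias rather than remove it. The overall comparison is the causal one.
Pooled: Drug M 35.2% vs Drug E 21.3%; Drug E is lower overall.

increases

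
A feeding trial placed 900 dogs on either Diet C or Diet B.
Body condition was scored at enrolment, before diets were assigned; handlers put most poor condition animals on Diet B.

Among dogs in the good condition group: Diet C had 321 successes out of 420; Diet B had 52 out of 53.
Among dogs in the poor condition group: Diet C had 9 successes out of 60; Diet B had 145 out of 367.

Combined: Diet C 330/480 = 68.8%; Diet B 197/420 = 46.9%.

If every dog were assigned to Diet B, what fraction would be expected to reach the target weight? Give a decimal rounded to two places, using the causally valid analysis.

0.70

The starting body condition-specific comparison favours Diet B throughout, but the pooled figures favour Diet C. The question is whether to condition on starting body condition.
The imbalance in starting body condition arose from how dogs were allocated, not from anything the diet did; and starting body condition independently affects the outcome. The pooled gap is confounded — condition on starting body condition.
Standardising Diet B to the population starting body condition mix: 0.526·52/53 + 0.474·145/367 = 0.703.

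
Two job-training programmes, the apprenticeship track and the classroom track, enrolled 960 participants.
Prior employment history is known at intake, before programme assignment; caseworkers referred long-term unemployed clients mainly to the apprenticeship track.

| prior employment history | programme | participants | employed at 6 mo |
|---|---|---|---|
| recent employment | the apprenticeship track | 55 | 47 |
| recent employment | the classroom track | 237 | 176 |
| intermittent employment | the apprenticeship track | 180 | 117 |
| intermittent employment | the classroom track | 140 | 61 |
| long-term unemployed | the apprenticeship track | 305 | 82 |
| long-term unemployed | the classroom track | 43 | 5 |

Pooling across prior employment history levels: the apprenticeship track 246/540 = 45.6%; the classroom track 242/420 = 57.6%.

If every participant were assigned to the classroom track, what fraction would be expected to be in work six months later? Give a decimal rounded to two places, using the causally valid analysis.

0.41

the apprenticeship track is higher inside every prior employment history stratum but the classroom track is higher in aggregate. Whether to stratify depends on how prior employment history relates to the programme.
Since prior employment history is a pre-existing factor (not a product of the programme) and it affects the outcome on its own, it is a confounder. The stratified rates, not the pooled rate, identify the causal effect.
Standardising the classroom track to the population prior employment history mix: 0.304·176/237 + 0.333·61/140 + 0.362·5/43 = 0.413.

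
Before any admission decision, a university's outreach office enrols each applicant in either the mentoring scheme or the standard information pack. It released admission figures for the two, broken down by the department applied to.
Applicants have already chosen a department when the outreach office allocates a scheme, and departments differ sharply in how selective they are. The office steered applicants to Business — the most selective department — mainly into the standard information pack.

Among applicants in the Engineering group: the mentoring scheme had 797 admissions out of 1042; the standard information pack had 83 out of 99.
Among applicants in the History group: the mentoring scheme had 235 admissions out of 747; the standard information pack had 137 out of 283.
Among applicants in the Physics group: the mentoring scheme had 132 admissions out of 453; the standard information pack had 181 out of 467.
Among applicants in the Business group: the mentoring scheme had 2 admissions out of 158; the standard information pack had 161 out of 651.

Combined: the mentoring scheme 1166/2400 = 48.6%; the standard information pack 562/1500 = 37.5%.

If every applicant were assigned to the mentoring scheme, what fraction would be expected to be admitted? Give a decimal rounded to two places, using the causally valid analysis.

Department differs across outreach schemes for reasons unrelated to any effect of the outreach scheme itself, and it separately predicts the outcome — a classic confounder. We must compare within department levels.
Standardising the mentoring scheme to the population department mix: 0.293·797/1042 + 0.264·235/747 + 0.236·132/453 + 0.207·2/158 = 0.378.

0.38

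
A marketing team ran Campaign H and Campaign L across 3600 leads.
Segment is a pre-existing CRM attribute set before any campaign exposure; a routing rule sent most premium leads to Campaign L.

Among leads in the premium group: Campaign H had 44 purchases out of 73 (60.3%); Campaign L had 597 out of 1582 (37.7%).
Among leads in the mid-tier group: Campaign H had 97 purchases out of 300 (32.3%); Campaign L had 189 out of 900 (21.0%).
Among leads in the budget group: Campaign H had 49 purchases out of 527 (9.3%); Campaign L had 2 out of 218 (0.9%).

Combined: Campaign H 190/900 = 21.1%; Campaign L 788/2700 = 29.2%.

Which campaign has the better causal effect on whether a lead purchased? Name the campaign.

Customer segment differs across campaigns for reasons unrelated to any effect of the campaign itself, and it separately predicts the outcome — a classic confounder. We must compare within customer segment levels.
Within each level — premium: 60.3% vs 37.7%; mid-tier: 32.3% vs 21.0%; budget: 9.3% vs 0.9% — Campaign H is higher every time.

Campaign H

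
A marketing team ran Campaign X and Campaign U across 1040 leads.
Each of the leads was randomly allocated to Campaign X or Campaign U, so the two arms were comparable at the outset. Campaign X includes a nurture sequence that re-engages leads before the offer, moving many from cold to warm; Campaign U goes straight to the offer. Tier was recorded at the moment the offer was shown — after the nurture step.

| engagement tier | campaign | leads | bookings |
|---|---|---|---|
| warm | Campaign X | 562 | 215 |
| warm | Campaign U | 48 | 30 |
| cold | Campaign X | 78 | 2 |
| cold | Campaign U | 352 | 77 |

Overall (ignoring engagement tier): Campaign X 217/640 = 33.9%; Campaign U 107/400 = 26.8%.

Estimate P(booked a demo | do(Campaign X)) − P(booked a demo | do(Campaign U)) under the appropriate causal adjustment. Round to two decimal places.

Engagement tier is recorded after the campaign and is itself shifted by it — it sits on the causal path from campaign to outcome. Conditioning on a mediator would strip out part of the effect we want; the pooled comparison gives the total causal effect.
The causal difference is the pooled difference: 0.339 − 0.268 = +0.072.

+0.07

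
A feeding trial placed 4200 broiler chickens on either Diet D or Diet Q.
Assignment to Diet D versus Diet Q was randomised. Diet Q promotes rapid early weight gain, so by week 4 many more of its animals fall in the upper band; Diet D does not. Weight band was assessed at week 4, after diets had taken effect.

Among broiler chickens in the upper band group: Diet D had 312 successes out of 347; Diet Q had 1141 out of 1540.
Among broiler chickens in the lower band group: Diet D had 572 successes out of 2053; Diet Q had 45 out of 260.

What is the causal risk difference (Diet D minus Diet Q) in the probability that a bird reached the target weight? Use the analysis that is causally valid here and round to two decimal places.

The week-4 weight band-specific comparison favours Diet D throughout, but the pooled figures favour Diet Q. The question is whether to condition on week-4 weight band.
Week-4 weight band here is a post-treatment variable shaped by the diet; conditioning on it would introduce bias rather than remove it. The overall comparison is the causal one.
The causal difference is the pooled difference: 0.368 − 0.659 = -0.291.

-0.29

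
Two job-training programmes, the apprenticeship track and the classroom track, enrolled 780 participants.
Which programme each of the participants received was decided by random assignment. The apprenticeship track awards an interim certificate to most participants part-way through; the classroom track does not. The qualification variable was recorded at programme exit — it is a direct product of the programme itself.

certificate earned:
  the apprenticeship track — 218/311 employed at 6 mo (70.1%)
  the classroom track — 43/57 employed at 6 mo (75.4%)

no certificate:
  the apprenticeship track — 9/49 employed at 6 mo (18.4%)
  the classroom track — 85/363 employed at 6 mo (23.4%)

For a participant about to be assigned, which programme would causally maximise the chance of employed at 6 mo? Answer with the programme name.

the apprenticeship track

the classroom track is higher inside every qualification attained during the programme stratum but the apprenticeship track is higher in aggregate. Whether to stratify depends on how qualification attained during the programme relates to the programme.
The distribution of qualification attained during the programme is itself part of what the programme does — it is an intermediate outcome. Holding it fixed would remove that part of the effect; the total effect is the pooled difference.
Pooled: the apprenticeship track 63.1% vs the classroom track 30.5%; the apprenticeship track is higher overall.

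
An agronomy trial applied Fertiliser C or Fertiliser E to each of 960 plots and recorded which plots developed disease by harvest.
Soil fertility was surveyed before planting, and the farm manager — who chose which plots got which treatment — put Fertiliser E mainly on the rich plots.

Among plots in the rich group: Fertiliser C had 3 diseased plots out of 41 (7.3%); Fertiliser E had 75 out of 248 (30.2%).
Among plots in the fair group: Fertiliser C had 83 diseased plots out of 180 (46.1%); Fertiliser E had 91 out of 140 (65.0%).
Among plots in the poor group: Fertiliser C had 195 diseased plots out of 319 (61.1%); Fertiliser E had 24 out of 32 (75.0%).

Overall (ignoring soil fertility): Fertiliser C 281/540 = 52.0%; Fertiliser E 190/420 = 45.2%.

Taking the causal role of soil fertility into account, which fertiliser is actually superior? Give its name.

The stratified and pooled comparisons disagree (Fertiliser C wins within each soil fertility; Fertiliser E wins overall), so the answer turns on the causal role of soil fertility.
Nothing the fertiliser does changes soil fertility; the imbalance is an allocation artefact. With soil fertility also predicting the outcome, the pooled figure is confounded, and the within-stratum comparison is the causal one.
Within each level — rich: 7.3% vs 30.2%; fair: 46.1% vs 65.0%; poor: 61.1% vs 75.0% — Fertiliser C is lower every time.

Fertiliser C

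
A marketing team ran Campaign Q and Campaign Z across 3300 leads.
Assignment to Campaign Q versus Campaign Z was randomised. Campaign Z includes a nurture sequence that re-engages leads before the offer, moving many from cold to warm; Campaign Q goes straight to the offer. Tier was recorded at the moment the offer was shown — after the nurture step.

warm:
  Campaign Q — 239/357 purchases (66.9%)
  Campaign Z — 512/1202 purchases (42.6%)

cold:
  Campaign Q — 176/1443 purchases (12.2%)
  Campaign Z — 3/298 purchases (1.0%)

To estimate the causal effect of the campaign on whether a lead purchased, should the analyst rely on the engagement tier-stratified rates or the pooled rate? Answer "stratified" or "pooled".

pooled

The distribution of engagement tier is itself part of what the campaign does — it is an intermediate outcome. Holding it fixed would remove that part of the effect; the total effect is the pooled difference.
Pooled: Campaign Q 23.1% vs Campaign Z 34.3%; Campaign Z is higher overall.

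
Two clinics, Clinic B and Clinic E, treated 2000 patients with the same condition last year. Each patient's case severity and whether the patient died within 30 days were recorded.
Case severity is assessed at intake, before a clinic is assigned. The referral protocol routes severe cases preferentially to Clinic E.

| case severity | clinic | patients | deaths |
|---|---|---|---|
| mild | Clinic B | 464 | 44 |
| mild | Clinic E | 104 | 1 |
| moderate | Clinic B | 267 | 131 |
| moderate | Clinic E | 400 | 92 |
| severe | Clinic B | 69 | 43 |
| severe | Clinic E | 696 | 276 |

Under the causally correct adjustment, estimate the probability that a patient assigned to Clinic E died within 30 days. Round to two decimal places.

Case severity differs across clinics for reasons unrelated to any effect of the clinic itself, and it separately predicts the outcome — a classic confounder. We must compare within case severity levels.
Standardising Clinic E to the population case severity mix: 0.284·1/104 + 0.334·92/400 + 0.383·276/696 = 0.231.

0.23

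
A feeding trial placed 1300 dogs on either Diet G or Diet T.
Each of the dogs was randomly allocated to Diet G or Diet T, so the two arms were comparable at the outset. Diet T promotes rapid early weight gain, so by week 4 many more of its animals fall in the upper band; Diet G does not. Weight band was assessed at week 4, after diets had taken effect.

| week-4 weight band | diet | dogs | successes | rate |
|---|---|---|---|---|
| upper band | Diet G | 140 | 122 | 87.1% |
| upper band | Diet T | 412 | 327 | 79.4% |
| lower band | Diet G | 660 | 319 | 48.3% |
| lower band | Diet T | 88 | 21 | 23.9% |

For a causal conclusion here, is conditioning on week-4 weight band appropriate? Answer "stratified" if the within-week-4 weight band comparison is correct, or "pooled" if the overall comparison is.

pooled

Stratifying would compare diets among dogs the diets themselves sorted into week-4 weight band groups — a form of selection on an intermediate. The unconditioned pooled rates give the total causal effect.
Pooled: Diet G 55.1% vs Diet T 69.6%; Diet T is higher overall.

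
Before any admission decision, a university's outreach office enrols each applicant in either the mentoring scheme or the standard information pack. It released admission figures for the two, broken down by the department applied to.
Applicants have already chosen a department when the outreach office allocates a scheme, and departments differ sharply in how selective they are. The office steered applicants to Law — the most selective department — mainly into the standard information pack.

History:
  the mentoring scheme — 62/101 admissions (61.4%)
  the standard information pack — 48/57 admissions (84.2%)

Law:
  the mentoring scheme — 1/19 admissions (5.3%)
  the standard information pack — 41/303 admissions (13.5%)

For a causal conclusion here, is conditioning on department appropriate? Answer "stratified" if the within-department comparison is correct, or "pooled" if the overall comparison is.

stratified

Department differs across outreach schemes for reasons unrelated to any effect of the outreach scheme itself, and it separately predicts the outcome — a classic confounder. We must compare within department levels.
Within each level — History: 61.4% vs 84.2%; Law: 5.3% vs 13.5% — the standard information pack is higher every time.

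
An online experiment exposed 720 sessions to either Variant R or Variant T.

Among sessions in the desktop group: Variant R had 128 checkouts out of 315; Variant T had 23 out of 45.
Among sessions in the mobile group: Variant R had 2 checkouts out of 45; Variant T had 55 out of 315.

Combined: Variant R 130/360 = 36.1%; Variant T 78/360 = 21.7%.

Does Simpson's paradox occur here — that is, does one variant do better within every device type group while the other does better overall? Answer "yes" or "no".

Within each device type level (desktop 40.6% vs 51.1%; mobile 4.4% vs 17.5%), Variant T has the higher rate every time. Pooled: 36.1% vs 21.7% — Variant R has the higher rate overall. The two comparisons disagree.

yes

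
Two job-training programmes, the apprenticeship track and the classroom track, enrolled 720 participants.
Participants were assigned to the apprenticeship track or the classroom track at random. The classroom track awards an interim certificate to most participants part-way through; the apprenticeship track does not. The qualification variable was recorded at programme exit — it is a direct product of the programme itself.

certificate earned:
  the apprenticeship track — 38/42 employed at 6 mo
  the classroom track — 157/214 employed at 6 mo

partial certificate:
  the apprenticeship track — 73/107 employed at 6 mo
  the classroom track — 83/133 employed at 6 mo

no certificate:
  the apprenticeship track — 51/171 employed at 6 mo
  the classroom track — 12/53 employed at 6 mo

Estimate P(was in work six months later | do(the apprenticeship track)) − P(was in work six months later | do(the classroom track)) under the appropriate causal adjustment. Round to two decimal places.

Qualification attained during the programme is downstream of the programme. One should not condition on a consequence of treatment, so the overall rates are the right comparison.
The causal difference is the pooled difference: 0.506 − 0.630 = -0.124.

-0.12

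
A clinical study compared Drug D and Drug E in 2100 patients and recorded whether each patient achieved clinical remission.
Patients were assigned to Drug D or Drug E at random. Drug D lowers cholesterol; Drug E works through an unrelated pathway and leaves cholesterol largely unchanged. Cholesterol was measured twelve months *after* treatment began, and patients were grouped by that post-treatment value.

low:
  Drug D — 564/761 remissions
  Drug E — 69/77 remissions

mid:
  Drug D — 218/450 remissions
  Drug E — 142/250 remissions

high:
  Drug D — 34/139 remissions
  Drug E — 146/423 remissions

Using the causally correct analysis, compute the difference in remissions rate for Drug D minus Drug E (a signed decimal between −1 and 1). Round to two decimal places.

+0.13

Drug E is higher inside every cholesterol stratum but Drug D is higher in aggregate. Whether to stratify depends on how cholesterol relates to the drug.
Cholesterol lies on the pathway drug → cholesterol → outcome, so adjusting for it blocks the indirect effect. For the total causal effect of drug, use the unadjusted pooled rates.
The causal difference is the pooled difference: 0.604 − 0.476 = +0.128.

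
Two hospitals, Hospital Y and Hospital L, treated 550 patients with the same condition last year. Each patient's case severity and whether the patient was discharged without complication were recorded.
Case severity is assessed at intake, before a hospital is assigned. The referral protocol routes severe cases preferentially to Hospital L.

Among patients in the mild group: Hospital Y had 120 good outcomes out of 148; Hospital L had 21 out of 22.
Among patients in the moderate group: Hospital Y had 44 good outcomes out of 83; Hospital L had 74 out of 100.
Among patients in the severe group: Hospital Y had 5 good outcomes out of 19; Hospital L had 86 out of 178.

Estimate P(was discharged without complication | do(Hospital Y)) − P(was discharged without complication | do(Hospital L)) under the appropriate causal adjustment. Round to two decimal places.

Here case severity is a common cause — it drives both which hospital a case falls under and the outcome. The crude comparison mixes populations; the stratum-specific rates are the causally relevant ones.
Adjusting over the population distribution of case severity: 0.309·(0.811−0.955) + 0.333·(0.530−0.740) + 0.358·(0.263−0.483) = -0.193.

-0.19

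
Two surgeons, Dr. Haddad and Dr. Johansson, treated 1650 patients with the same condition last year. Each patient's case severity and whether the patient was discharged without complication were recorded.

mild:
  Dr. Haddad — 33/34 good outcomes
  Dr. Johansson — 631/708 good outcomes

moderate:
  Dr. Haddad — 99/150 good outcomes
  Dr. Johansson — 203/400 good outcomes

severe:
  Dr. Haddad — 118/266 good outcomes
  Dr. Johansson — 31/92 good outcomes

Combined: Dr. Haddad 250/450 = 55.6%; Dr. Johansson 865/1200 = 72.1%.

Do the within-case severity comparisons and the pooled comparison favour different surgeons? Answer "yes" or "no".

Within each case severity level (mild 97.1% vs 89.1%; moderate 66.0% vs 50.7%; severe 44.4% vs 33.7%), Dr. Haddad has the higher rate every time. Pooled: 55.6% vs 72.1% — Dr. Johansson has the higher rate overall. The two comparisons disagree.

yes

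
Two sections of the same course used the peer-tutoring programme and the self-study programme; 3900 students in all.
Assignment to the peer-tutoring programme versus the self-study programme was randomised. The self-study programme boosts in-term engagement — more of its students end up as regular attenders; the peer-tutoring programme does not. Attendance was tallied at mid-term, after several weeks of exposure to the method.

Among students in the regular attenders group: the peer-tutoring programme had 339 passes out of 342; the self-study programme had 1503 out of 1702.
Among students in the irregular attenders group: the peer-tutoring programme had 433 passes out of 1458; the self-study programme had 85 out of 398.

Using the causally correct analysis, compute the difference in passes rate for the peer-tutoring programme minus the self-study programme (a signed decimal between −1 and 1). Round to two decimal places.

Mid-term attendance is downstream of the teaching method. One should not condition on a consequence of treatment, so the overall rates are the right comparison.
The causal difference is the pooled difference: 0.429 − 0.756 = -0.327.

-0.33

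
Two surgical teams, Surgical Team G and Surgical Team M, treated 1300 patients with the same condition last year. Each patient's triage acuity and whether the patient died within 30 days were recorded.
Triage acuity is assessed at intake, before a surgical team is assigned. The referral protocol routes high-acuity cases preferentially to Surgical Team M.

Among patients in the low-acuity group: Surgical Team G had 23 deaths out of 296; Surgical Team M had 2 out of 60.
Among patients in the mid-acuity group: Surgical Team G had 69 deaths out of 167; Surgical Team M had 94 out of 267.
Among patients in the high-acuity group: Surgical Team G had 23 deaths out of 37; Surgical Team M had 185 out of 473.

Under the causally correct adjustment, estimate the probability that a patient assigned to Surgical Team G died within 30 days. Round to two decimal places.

0.40

The triage acuity-specific comparison favours Surgical Team M throughout, but the pooled figures favour Surgical Team G. The question is whether to condition on triage acuity.
Since triage acuity is a pre-existing factor (not a product of the surgical team) and it affects the outcome on its own, it is a confounder. The stratified rates, not the pooled rate, identify the causal effect.
Standardising Surgical Team G to the population triage acuity mix: 0.274·23/296 + 0.334·69/167 + 0.392·23/37 = 0.403.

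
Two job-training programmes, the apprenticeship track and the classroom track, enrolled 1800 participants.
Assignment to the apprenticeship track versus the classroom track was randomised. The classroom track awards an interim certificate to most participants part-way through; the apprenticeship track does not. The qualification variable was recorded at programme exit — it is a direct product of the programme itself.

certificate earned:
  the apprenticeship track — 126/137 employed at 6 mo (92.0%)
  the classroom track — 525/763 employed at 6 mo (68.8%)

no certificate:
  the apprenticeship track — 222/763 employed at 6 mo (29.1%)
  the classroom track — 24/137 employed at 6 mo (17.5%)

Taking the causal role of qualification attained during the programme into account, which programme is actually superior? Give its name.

Because the programme influences qualification attained during the programme, qualification attained during the programme is a post-treatment mediator, not a confounder. Stratifying on it would bias the estimate; the causal effect is the crude pooled difference.
Pooled: the apprenticeship track 38.7% vs the classroom track 61.0%; the classroom track is higher overall.

the classroom track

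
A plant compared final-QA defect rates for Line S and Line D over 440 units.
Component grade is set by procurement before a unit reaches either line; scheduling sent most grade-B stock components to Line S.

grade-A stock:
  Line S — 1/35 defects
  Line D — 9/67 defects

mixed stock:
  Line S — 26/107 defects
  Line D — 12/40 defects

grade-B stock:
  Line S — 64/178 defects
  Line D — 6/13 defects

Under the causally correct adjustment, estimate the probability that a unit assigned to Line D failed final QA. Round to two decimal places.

0.33

Within every component grade level Line S has the lower rate, yet pooled Line D does — Simpson's reversal.
Component grade is set before the line has any effect — it is not caused by the line — and it independently drives the outcome. That makes it a confounder, so the causal comparison is within component grade levels.
Standardising Line D to the population component grade mix: 0.232·9/67 + 0.334·12/40 + 0.434·6/13 = 0.332.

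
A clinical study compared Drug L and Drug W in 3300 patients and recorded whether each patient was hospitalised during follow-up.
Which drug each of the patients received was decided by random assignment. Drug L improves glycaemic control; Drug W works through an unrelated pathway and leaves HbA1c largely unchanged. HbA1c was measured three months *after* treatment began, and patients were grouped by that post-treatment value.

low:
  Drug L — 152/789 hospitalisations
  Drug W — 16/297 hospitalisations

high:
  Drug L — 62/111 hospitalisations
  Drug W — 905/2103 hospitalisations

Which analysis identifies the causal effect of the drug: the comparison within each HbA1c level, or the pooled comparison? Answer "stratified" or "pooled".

pooled

HbA1c is downstream of the drug. One should not condition on a consequence of treatment, so the overall rates are the right comparison.
Pooled: Drug L 23.8% vs Drug W 38.4%; Drug L is lower overall.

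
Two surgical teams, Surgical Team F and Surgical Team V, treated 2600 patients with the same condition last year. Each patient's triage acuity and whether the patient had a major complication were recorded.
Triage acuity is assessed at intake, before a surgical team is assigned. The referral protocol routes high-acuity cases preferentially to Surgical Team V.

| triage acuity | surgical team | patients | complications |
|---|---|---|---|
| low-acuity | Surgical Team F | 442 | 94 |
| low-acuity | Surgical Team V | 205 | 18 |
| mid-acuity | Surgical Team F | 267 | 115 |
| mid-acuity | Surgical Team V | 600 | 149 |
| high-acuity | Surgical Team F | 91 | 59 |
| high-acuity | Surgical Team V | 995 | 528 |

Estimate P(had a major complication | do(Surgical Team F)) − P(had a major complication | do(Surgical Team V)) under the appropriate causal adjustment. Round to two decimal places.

The imbalance in triage acuity arose from how patients were allocated, not from anything the surgical team did; and triage acuity independently affects the outcome. The pooled gap is confounded — condition on triage acuity.
Adjusting over the population distribution of triage acuity: 0.249·(0.213−0.088) + 0.333·(0.431−0.248) + 0.418·(0.648−0.531) = +0.141.

+0.14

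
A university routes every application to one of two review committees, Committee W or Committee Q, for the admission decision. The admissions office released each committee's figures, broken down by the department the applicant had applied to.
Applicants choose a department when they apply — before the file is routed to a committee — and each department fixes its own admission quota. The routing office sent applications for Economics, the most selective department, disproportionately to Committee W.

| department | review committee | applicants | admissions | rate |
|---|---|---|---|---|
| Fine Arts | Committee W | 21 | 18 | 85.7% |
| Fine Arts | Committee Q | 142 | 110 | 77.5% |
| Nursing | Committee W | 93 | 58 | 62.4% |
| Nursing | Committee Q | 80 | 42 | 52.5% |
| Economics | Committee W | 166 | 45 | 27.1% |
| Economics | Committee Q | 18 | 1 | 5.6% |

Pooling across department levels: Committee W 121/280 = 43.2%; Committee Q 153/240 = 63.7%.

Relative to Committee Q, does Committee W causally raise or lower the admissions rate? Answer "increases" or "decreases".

increases

The stratified and pooled comparisons disagree (Committee W wins within each department; Committee Q wins overall), so the answer turns on the causal role of department.
Here department is a common cause — it drives both which review committee a case falls under and the outcome. The crude comparison mixes populations; the stratum-specific rates are the causally relevant ones.
Within each level — Fine Arts: 85.7% vs 77.5%; Nursing: 62.4% vs 52.5%; Economics: 27.1% vs 5.6% — Committee W is higher every time.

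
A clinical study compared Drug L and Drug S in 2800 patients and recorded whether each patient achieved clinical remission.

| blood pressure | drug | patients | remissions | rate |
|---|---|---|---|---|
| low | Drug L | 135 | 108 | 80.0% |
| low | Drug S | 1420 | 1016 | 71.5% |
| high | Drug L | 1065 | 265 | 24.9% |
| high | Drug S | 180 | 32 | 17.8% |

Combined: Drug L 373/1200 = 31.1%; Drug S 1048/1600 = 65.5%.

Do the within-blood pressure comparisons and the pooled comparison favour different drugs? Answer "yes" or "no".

yes

Within each blood pressure level (low 80.0% vs 71.5%; high 24.9% vs 17.8%), Drug L has the higher rate every time. Pooled: 31.1% vs 65.5% — Drug S has the higher rate overall. The two comparisons disagree.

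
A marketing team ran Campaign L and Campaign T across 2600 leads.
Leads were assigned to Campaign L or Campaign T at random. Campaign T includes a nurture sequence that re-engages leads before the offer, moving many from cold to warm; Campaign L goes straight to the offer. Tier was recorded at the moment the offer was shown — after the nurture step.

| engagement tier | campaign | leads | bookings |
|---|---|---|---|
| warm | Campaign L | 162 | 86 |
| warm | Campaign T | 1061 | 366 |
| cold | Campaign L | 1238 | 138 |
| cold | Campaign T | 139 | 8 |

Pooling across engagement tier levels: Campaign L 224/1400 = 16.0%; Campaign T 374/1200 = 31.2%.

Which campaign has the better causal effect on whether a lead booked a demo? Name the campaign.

Within every engagement tier level Campaign L has the higher rate, yet pooled Campaign T does — Simpson's reversal.
Engagement tier is downstream of the campaign. One should not condition on a consequence of treatment, so the overall rates are the right comparison.
Pooled: Campaign L 16.0% vs Campaign T 31.2%; Campaign T is higher overall.

Campaign T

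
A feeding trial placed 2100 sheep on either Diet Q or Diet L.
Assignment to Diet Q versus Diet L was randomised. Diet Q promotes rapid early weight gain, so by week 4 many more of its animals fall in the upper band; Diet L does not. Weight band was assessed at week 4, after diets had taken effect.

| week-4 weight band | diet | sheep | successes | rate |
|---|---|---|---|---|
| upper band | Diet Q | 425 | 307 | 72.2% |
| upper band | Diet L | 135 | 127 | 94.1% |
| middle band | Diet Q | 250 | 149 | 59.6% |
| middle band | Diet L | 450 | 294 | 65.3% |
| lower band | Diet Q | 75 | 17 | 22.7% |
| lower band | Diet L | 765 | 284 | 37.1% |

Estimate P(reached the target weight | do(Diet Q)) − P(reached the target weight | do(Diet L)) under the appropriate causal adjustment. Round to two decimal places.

+0.11

Week-4 weight band here is a post-treatment variable shaped by the diet; conditioning on it would introduce bias rather than remove it. The overall comparison is the causal one.
The causal difference is the pooled difference: 0.631 − 0.522 = +0.108.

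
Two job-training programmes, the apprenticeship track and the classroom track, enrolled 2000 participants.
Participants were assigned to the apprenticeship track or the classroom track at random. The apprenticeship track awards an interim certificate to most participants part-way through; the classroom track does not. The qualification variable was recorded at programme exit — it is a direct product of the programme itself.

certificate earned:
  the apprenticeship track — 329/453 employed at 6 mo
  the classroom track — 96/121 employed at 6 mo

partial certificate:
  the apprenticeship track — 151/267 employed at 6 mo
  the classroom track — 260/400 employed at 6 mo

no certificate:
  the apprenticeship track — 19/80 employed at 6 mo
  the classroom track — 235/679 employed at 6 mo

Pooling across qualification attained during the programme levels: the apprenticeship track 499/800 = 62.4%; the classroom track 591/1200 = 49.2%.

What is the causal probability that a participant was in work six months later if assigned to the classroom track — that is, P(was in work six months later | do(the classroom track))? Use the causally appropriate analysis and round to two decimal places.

The qualification attained during the programme-specific comparison favours the classroom track throughout, but the pooled figures favour the apprenticeship track. The question is whether to condition on qualification attained during the programme.
The distribution of qualification attained during the programme is itself part of what the programme does — it is an intermediate outcome. Holding it fixed would remove that part of the effect; the total effect is the pooled difference.
So P(outcome | do(the classroom track)) is just the pooled rate for the classroom track: 591/1200 = 0.492.

0.49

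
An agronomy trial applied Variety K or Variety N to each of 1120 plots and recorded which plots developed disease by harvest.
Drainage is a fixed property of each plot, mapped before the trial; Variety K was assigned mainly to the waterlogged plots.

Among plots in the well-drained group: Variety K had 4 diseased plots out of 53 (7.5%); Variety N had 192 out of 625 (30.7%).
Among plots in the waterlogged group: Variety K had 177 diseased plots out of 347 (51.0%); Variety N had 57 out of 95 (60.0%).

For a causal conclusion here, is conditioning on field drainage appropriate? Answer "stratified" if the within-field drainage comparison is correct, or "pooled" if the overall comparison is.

stratified

Within every field drainage level Variety K has the lower rate, yet pooled Variety N does — Simpson's reversal.
Since field drainage is a pre-existing factor (not a product of the variety) and it affects the outcome on its own, it is a confounder. The stratified rates, not the pooled rate, identify the causal effect.
Within each level — well-drained: 7.5% vs 30.7%; waterlogged: 51.0% vs 60.0% — Variety K is lower every time.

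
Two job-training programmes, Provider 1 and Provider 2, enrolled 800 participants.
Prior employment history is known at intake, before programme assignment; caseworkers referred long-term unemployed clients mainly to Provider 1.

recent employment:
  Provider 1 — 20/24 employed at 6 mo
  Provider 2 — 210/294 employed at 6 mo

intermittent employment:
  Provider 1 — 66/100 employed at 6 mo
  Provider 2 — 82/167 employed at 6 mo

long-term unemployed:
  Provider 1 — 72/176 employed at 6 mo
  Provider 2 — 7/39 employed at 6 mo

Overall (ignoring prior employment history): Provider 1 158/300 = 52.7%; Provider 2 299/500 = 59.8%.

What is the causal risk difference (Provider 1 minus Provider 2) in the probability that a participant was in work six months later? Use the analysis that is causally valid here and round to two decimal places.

The prior employment history-specific comparison favours Provider 1 throughout, but the pooled figures favour Provider 2. The question is whether to condition on prior employment history.
Since prior employment history is a pre-existing factor (not a product of the programme) and it affects the outcome on its own, it is a confounder. The stratified rates, not the pooled rate, identify the causal effect.
Adjusting over the population distribution of prior employment history: 0.398·(0.833−0.714) + 0.334·(0.660−0.491) + 0.269·(0.409−0.179) = +0.165.

+0.17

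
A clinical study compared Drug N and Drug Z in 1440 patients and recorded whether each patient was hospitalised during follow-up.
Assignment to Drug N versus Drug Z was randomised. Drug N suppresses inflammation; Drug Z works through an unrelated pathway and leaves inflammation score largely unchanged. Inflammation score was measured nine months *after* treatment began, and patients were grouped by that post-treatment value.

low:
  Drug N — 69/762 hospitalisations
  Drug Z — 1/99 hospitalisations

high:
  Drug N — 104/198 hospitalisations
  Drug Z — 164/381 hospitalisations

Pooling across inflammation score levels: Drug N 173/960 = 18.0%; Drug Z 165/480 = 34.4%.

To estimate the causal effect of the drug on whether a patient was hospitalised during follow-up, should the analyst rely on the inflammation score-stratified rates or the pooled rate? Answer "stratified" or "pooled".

pooled

Stratifying would compare drugs among patients the drugs themselves sorted into inflammation score groups — a form of selection on an intermediate. The unconditioned pooled rates give the total causal effect.
Pooled: Drug N 18.0% vs Drug Z 34.4%; Drug N is lower overall.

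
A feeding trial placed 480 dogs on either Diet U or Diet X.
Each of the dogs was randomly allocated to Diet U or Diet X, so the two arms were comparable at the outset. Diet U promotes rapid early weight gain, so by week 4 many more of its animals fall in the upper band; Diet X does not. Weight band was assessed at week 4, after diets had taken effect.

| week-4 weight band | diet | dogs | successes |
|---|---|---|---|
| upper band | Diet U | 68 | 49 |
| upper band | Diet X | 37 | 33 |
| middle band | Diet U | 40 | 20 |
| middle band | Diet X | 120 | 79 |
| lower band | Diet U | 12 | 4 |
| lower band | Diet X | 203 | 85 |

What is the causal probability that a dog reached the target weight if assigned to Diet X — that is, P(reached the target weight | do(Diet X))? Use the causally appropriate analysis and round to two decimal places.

The stratified and pooled comparisons disagree (Diet X wins within each week-4 weight band; Diet U wins overall), so the answer turns on the causal role of week-4 weight band.
The distribution of week-4 weight band is itself part of what the diet does — it is an intermediate outcome. Holding it fixed would remove that part of the effect; the total effect is the pooled difference.
So P(outcome | do(Diet X)) is just the pooled rate for Diet X: 197/360 = 0.547.

0.55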